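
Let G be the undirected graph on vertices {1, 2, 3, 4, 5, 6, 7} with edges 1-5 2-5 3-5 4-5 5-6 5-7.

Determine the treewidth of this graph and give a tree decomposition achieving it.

Treewidth 1.
Bags: B1 = {3, 5}  B2 = {4, 5}  B3 = {1, 5}  B4 = {5, 6}  B5 = {5, 7}  B6 = {2, 5}
Tree: B1–B2, B2–B3, B3–B4, B1–B5, B1–B6

Each bag holds 2 vertices, so the decomposition has width 1, which upper-bounds the treewidth. Any graph with an edge has treewidth ≥ 1, and G has the edge 3–5. Therefore the treewidth is 1.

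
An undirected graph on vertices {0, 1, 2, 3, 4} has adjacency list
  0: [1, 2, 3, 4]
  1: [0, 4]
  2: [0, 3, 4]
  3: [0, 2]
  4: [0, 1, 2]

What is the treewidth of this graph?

2

A width-2 tree decomposition is:
Bags: B1 = {0, 2, 3}  B2 = {0, 2, 4}  B3 = {0, 1, 4}
Tree: B1–B2, B2–B3
Every bag has size at most 3, so the width is 3 − 1 = 2 and tw(G) ≤ 2. Conversely, {0, 1, 4} is a clique of size 3, and the vertices of any clique must share a bag in every tree decomposition; so some bag has ≥ 3 vertices and tw(G) ≥ 2. Combining the bounds, tw(G) = 2.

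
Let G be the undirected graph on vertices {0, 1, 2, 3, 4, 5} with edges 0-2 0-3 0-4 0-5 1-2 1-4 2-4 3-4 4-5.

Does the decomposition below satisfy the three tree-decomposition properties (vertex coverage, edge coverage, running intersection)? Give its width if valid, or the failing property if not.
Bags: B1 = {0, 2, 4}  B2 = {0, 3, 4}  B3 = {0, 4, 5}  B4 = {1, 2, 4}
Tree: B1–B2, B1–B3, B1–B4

Every vertex of G appears in some bag (union = {0, 1, 2, 3, 4, 5}); every edge is covered by a bag; and for each vertex v the set of bags containing v is connected in the bag tree. The decomposition is therefore valid. The largest bag has 3 vertices, so the width is 2.

Yes; width 2.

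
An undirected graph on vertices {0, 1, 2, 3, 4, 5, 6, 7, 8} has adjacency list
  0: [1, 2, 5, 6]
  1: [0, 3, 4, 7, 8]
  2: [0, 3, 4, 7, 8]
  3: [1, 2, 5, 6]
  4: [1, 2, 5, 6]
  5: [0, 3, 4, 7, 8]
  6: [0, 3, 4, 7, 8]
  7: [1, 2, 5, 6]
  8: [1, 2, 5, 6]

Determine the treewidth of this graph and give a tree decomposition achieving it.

Treewidth 4.
One such decomposition:
Bags: B1 = {0, 1, 2, 5, 6}  B2 = {1, 2, 3, 5, 6}  B3 = {1, 2, 5, 6, 7}  B4 = {1, 2, 5, 6, 8}  B5 = {1, 2, 4, 5, 6}
Tree: B1–B2, B2–B3, B3–B4, B4–B5

Each bag holds 5 vertices, so the decomposition has width 4, which upper-bounds the treewidth. For the lower bound: the 5 vertex sets {0,5}, {2,3}, {1,7}, {6}, {8} are disjoint, each induces a connected subgraph, and every pair is joined by at least one edge of G. Contracting each set to a single vertex therefore yields K_{5} as a minor, and since treewidth is minor-monotone, tw(G) ≥ tw(K_{5}) = 4. Therefore the treewidth is 4.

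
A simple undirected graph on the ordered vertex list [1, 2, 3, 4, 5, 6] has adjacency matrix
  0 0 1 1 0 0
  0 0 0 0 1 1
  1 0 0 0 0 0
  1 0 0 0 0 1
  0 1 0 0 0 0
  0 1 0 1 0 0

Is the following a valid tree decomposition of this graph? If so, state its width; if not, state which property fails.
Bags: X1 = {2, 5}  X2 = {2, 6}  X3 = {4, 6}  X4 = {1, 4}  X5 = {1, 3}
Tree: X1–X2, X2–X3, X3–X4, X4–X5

Yes; width 1.

Every vertex of G appears in some bag (union = {1, 2, 3, 4, 5, 6}); every edge is covered by a bag; and for each vertex v the set of bags containing v is connected in the bag tree. The decomposition is therefore valid. The largest bag has 2 vertices, so the width is 1.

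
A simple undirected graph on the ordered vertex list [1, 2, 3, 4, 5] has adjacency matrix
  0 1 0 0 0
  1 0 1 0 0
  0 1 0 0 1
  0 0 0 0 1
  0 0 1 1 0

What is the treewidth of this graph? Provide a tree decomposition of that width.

Treewidth 1.
One such decomposition:
Bags: B1 = {4, 5}  B2 = {3, 5}  B3 = {2, 3}  B4 = {1, 2}
Tree: B1–B2, B2–B3, B3–B4

Each bag holds 2 vertices, so the decomposition has width 1, which upper-bounds the treewidth. Any graph with an edge has treewidth ≥ 1, and G has the edge 4–5. Therefore the treewidth is 1.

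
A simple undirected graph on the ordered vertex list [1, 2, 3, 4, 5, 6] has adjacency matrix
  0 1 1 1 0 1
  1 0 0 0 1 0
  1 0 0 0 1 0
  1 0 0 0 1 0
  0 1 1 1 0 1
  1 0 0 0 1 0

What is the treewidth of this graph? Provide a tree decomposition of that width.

Treewidth 2.
One optimal decomposition is:
Bags: B1 = {1, 5, 6}  B2 = {1, 2, 5}  B3 = {1, 3, 5}  B4 = {1, 4, 5}
Tree: B1–B2, B2–B3, B3–B4

The largest bag has 3 vertices, giving width 2; this decomposition certifies tw(G) ≤ 2. Since 6–1–2–5–6 is a cycle in G, G is not acyclic. Forests are exactly the graphs of treewidth ≤ 1, so tw(G) ≥ 2. The upper and lower bounds meet at 2, so that is the treewidth.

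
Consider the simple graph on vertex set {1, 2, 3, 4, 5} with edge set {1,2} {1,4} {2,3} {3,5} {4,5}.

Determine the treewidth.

A width-2 tree decomposition is:
Bags: B1 = {1, 4, 5}  B2 = {1, 3, 5}  B3 = {1, 2, 3}
Tree: B1–B2, B2–B3
Each bag holds 3 vertices, so the decomposition has width 2, which upper-bounds the treewidth. Since 1–4–5–3–2–1 is a cycle in G, G is not acyclic. Forests are exactly the graphs of treewidth ≤ 1, so tw(G) ≥ 2. Hence tw(G) = 2 exactly.

2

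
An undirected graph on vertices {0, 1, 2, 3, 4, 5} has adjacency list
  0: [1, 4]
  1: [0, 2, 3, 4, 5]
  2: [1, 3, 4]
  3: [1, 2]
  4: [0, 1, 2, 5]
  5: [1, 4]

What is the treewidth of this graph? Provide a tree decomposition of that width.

Treewidth 2.
Bags: B1 = {1, 4, 5}  B2 = {1, 2, 4}  B3 = {0, 1, 4}  B4 = {1, 2, 3}
Tree: B1–B2, B1–B3, B2–B4

Every bag has size at most 3, so the width is 3 − 1 = 2 and tw(G) ≤ 2. On the other hand G contains the 3-clique {1, 2, 3}. A clique must lie in a single bag of any decomposition, so no decomposition can have width below 2. The upper and lower bounds meet at 2, so that is the treewidth.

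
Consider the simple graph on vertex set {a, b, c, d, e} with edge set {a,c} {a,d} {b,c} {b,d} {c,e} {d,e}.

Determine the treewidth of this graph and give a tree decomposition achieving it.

Every bag has size at most 3, so the width is 3 − 1 = 2 and tw(G) ≤ 2. The edges c–b–d–a–c form a cycle, so G is not a tree and its treewidth is at least 2. The upper and lower bounds meet at 2, so that is the treewidth.

Treewidth 2.
One such decomposition:
Bags: B1 = {b, c, d}  B2 = {a, c, d}  B3 = {c, d, e}
Tree: B1–B2, B2–B3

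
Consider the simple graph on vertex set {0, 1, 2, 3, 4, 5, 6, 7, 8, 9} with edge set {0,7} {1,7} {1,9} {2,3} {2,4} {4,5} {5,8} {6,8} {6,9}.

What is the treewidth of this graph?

A width-1 tree decomposition is:
Bags: B1 = {2, 3}  B2 = {2, 4}  B3 = {4, 5}  B4 = {5, 8}  B5 = {6, 8}  B6 = {6, 9}  B7 = {1, 9}  B8 = {1, 7}  B9 = {0, 7}
Tree: B1–B2, B2–B3, B3–B4, B4–B5, B5–B6, B6–B7, B7–B8, B8–B9
The largest bag has 2 vertices, giving width 1; this decomposition certifies tw(G) ≤ 1. G has an edge, so its treewidth is at least 1. Combining the bounds, tw(G) = 1.

1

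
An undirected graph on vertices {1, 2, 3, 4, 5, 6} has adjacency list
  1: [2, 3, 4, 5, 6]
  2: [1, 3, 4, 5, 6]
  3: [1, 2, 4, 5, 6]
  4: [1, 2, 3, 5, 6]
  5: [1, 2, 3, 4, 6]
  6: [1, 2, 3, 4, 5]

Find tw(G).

5

A width-5 tree decomposition is:
Bags: B1 = {1, 2, 3, 4, 5, 6}
Tree: (single bag)
With just one bag of size 6, the width is 6 − 1 = 5, so tw(G) ≤ 5. On the other hand G contains the 6-clique {1, 2, 3, 4, 5, 6}. A clique must lie in a single bag of any decomposition, so no decomposition can have width below 5. The upper and lower bounds meet at 5, so that is the treewidth.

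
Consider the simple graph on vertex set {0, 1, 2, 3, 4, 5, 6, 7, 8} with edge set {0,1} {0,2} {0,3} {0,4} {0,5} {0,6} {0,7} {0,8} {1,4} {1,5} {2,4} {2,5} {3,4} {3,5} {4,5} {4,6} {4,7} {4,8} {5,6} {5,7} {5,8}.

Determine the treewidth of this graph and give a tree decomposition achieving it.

Each bag holds 4 vertices, so the decomposition has width 3, which upper-bounds the treewidth. For the lower bound, the 4 vertices {0, 1, 4, 5} are pairwise adjacent, and any tree decomposition puts a clique entirely inside one bag — forcing width ≥ 3. The upper and lower bounds meet at 3, so that is the treewidth.

Treewidth 3.
One optimal decomposition is:
Bags: B1 = {0, 1, 4, 5}  B2 = {0, 4, 5, 7}  B3 = {0, 2, 4, 5}  B4 = {0, 3, 4, 5}  B5 = {0, 4, 5, 6}  B6 = {0, 4, 5, 8}
Tree: B1–B2, B1–B3, B2–B4, B1–B5, B1–B6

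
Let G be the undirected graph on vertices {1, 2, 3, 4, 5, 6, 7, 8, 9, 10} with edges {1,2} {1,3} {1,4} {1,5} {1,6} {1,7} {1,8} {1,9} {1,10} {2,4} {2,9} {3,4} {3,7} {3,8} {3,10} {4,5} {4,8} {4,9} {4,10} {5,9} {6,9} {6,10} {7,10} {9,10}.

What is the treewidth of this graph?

A width-3 tree decomposition is:
Bags: B1 = {1, 4, 5, 9}  B2 = {1, 4, 9, 10}  B3 = {1, 3, 4, 10}  B4 = {1, 6, 9, 10}  B5 = {1, 3, 4, 8}  B6 = {1, 2, 4, 9}  B7 = {1, 3, 7, 10}
Tree: B1–B2, B2–B3, B2–B4, B3–B5, B1–B6, B3–B7
Each bag holds 4 vertices, so the decomposition has width 3, which upper-bounds the treewidth. For the lower bound, the 4 vertices {1, 3, 4, 8} are pairwise adjacent, and any tree decomposition puts a clique entirely inside one bag — forcing width ≥ 3. Therefore the treewidth is 3.

3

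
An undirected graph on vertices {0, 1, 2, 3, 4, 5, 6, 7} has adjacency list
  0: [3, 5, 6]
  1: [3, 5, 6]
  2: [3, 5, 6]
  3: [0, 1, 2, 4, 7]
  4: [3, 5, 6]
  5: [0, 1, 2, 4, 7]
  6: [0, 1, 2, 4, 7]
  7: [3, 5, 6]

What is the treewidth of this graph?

A width-3 tree decomposition is:
Bags: B1 = {1, 3, 5, 6}  B2 = {3, 5, 6, 7}  B3 = {0, 3, 5, 6}  B4 = {3, 4, 5, 6}  B5 = {2, 3, 5, 6}
Tree: B1–B2, B2–B3, B3–B4, B4–B5
Each bag holds 4 vertices, so the decomposition has width 3, which upper-bounds the treewidth. For the lower bound: the 4 vertex sets {1,6}, {5,7}, {3}, {0} are disjoint, each induces a connected subgraph, and every pair is joined by at least one edge of G. Contracting each set to a single vertex therefore yields K_{4} as a minor, and since treewidth is minor-monotone, tw(G) ≥ tw(K_{4}) = 3. Combining the bounds, tw(G) = 3.

3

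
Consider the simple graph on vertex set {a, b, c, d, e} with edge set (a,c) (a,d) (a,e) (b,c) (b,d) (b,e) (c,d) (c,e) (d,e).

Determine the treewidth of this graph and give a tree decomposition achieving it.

Every bag has size at most 4, so the width is 4 − 1 = 3 and tw(G) ≤ 3. For the lower bound, the 4 vertices {a, c, d, e} are pairwise adjacent, and any tree decomposition puts a clique entirely inside one bag — forcing width ≥ 3. Therefore the treewidth is 3.

Treewidth 3.
Bags: B1 = {b, c, d, e}  B2 = {a, c, d, e}
Tree: B1–B2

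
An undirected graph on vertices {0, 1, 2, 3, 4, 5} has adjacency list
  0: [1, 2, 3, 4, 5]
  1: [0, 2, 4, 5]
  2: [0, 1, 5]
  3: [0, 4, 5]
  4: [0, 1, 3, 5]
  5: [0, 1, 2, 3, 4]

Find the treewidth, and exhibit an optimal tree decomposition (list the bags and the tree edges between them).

Treewidth 3.
One such decomposition:
Bags: B1 = {0, 1, 4, 5}  B2 = {0, 3, 4, 5}  B3 = {0, 1, 2, 5}
Tree: B1–B2, B1–B3

Each bag holds 4 vertices, so the decomposition has width 3, which upper-bounds the treewidth. On the other hand G contains the 4-clique {0, 1, 2, 5}. A clique must lie in a single bag of any decomposition, so no decomposition can have width below 3. The upper and lower bounds meet at 3, so that is the treewidth.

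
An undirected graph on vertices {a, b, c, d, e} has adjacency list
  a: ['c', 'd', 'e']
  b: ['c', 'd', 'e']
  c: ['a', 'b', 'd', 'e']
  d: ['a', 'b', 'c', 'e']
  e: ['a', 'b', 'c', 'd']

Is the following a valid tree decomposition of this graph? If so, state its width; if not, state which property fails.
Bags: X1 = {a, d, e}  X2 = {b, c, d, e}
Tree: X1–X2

No — edge (c,a) lies in no bag.

A tree decomposition must satisfy three properties: every vertex lies in some bag; for every edge, both endpoints lie together in some bag; and for every vertex, the bags containing it form a connected subtree. Here edge (c,a) lies in no bag, so the decomposition is invalid.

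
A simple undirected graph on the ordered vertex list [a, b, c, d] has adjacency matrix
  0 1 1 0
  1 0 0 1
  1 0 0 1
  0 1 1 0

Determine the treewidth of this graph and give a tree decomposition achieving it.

Treewidth 2.
One optimal decomposition is:
Bags: B1 = {a, c, d}  B2 = {a, b, d}
Tree: B1–B2

Every bag has size at most 3, so the width is 3 − 1 = 2 and tw(G) ≤ 2. Since a–c–d–b–a is a cycle in G, G is not acyclic. Forests are exactly the graphs of treewidth ≤ 1, so tw(G) ≥ 2. The upper and lower bounds meet at 2, so that is the treewidth.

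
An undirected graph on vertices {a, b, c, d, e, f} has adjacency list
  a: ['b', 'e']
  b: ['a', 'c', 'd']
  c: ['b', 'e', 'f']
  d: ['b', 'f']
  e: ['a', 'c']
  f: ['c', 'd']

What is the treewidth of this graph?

A width-2 tree decomposition is:
Bags: B1 = {c, d, f}  B2 = {b, c, d}  B3 = {b, c, e}  B4 = {a, b, e}
Tree: B1–B2, B2–B3, B3–B4
Every bag has size at most 3, so the width is 3 − 1 = 2 and tw(G) ≤ 2. For the lower bound, G contains the cycle f–d–b–c–f, so G is not a forest; only forests have treewidth ≤ 1, hence tw(G) ≥ 2. Hence tw(G) = 2 exactly.

2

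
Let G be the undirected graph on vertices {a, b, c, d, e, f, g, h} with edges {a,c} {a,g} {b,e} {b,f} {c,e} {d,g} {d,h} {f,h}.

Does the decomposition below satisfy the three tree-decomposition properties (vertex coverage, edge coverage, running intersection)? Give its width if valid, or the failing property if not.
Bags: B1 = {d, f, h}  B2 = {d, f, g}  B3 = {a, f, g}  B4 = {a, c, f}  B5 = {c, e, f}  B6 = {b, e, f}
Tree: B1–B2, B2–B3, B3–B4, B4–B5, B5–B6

Every vertex of G appears in some bag (union = {a, b, c, d, e, f, g, h}); every edge is covered by a bag; and for each vertex v the set of bags containing v is connected in the bag tree. The decomposition is therefore valid. The largest bag has 3 vertices, so the width is 2.

Yes; width 2.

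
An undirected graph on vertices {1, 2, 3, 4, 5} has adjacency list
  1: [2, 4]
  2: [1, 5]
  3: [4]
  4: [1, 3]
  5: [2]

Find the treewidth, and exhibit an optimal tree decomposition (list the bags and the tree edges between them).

Every bag has size at most 2, so the width is 2 − 1 = 1 and tw(G) ≤ 1. Any graph with an edge has treewidth ≥ 1, and G has the edge 5–2. The upper and lower bounds meet at 1, so that is the treewidth.

Treewidth 1.
Bags: B1 = {2, 5}  B2 = {1, 2}  B3 = {1, 4}  B4 = {3, 4}
Tree: B1–B2, B2–B3, B3–B4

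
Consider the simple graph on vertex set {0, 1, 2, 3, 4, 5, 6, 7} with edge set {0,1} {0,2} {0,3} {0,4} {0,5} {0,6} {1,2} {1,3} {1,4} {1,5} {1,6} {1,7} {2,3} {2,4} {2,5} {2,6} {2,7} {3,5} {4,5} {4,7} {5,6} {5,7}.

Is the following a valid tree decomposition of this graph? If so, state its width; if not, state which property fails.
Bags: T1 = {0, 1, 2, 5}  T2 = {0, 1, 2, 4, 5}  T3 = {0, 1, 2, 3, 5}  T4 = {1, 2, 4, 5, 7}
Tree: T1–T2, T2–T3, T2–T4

No — vertex 6 appears in no bag.

A tree decomposition must satisfy three properties: every vertex lies in some bag; for every edge, both endpoints lie together in some bag; and for every vertex, the bags containing it form a connected subtree. Here vertex 6 appears in no bag, so the decomposition is invalid.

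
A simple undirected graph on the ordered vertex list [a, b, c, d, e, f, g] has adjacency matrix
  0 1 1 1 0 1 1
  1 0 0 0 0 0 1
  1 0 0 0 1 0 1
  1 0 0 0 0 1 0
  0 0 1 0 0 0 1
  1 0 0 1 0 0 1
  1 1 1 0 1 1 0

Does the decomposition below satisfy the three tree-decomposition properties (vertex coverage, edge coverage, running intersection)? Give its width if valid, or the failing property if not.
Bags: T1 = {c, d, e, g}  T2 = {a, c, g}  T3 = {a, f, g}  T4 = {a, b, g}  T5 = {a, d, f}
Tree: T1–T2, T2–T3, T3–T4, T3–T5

No — bags containing vertex d are not connected in the tree.

A tree decomposition must satisfy three properties: every vertex lies in some bag; for every edge, both endpoints lie together in some bag; and for every vertex, the bags containing it form a connected subtree. Here bags containing vertex d are not connected in the tree, so the decomposition is invalid.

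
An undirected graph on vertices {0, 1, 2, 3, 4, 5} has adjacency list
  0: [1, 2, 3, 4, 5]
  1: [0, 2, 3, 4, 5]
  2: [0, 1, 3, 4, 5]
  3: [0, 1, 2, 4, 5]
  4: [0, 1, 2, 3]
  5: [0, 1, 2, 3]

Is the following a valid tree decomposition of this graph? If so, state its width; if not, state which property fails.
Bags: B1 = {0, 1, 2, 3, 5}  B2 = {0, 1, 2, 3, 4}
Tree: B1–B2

Yes; width 4.

Checking the three conditions: (i) the bags cover all of {0, 1, 2, 3, 4, 5}; (ii) for each edge, some bag contains both endpoints; (iii) the bags containing any fixed vertex form a subtree. All hold, so the decomposition is valid with width 5 − 1 = 4.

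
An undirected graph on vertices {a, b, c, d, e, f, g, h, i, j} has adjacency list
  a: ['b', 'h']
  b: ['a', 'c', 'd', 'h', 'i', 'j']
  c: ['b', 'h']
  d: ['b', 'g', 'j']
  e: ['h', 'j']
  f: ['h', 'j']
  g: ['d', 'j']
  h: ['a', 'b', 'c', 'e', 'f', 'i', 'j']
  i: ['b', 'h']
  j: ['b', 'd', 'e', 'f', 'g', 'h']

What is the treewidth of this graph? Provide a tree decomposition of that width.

The largest bag has 3 vertices, giving width 2; this decomposition certifies tw(G) ≤ 2. For the lower bound, the 3 vertices {d, g, j} are pairwise adjacent, and any tree decomposition puts a clique entirely inside one bag — forcing width ≥ 2. Combining the bounds, tw(G) = 2.

Treewidth 2.
One optimal decomposition is:
Bags: B1 = {b, d, j}  B2 = {b, h, j}  B3 = {a, b, h}  B4 = {e, h, j}  B5 = {b, c, h}  B6 = {d, g, j}  B7 = {b, h, i}  B8 = {f, h, j}
Tree: B1–B2, B2–B3, B2–B4, B2–B5, B1–B6, B3–B7, B4–B8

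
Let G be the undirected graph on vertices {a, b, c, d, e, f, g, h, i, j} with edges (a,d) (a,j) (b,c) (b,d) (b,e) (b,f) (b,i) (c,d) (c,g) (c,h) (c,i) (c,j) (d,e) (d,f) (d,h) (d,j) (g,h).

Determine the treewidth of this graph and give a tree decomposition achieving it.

Every bag has size at most 3, so the width is 3 − 1 = 2 and tw(G) ≤ 2. On the other hand G contains the 3-clique {c, d, j}. A clique must lie in a single bag of any decomposition, so no decomposition can have width below 2. Therefore the treewidth is 2.

Treewidth 2.
One optimal decomposition is:
Bags: B1 = {b, c, i}  B2 = {b, c, d}  B3 = {c, d, h}  B4 = {b, d, f}  B5 = {c, g, h}  B6 = {c, d, j}  B7 = {a, d, j}  B8 = {b, d, e}
Tree: B1–B2, B2–B3, B2–B4, B3–B5, B2–B6, B6–B7, B2–B8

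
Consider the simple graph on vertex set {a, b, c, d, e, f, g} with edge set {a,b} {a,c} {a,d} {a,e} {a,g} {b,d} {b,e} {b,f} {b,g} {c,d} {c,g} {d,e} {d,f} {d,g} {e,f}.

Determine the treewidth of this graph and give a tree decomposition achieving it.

Every bag has size at most 4, so the width is 4 − 1 = 3 and tw(G) ≤ 3. For the lower bound, the 4 vertices {a, c, d, g} are pairwise adjacent, and any tree decomposition puts a clique entirely inside one bag — forcing width ≥ 3. Combining the bounds, tw(G) = 3.

Treewidth 3.
One optimal decomposition is:
Bags: B1 = {a, b, d, g}  B2 = {a, b, d, e}  B3 = {a, c, d, g}  B4 = {b, d, e, f}
Tree: B1–B2, B1–B3, B2–B4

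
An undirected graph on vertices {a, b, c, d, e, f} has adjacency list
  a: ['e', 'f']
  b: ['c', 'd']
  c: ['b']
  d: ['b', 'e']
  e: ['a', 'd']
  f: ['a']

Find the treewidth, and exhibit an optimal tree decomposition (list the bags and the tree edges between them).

Each bag holds 2 vertices, so the decomposition has width 1, which upper-bounds the treewidth. G has an edge, so its treewidth is at least 1. Therefore the treewidth is 1.

Treewidth 1.
One optimal decomposition is:
Bags: B1 = {a, f}  B2 = {a, e}  B3 = {d, e}  B4 = {b, d}  B5 = {b, c}
Tree: B1–B2, B2–B3, B3–B4, B4–B5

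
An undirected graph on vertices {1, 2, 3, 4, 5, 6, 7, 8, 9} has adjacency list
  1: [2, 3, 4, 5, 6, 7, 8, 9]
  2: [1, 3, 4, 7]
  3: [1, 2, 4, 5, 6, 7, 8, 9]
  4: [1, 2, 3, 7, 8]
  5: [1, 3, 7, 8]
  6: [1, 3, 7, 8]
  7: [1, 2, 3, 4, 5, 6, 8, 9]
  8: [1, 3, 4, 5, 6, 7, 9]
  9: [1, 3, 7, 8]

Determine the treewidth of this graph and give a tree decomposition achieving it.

The largest bag has 5 vertices, giving width 4; this decomposition certifies tw(G) ≤ 4. For the lower bound, the 5 vertices {1, 3, 7, 8, 9} are pairwise adjacent, and any tree decomposition puts a clique entirely inside one bag — forcing width ≥ 4. Combining the bounds, tw(G) = 4.

Treewidth 4.
One optimal decomposition is:
Bags: B1 = {1, 3, 4, 7, 8}  B2 = {1, 3, 5, 7, 8}  B3 = {1, 2, 3, 4, 7}  B4 = {1, 3, 6, 7, 8}  B5 = {1, 3, 7, 8, 9}
Tree: B1–B2, B1–B3, B2–B4, B1–B5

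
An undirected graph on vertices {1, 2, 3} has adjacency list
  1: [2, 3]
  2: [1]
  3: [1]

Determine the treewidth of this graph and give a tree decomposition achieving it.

Each bag holds 2 vertices, so the decomposition has width 1, which upper-bounds the treewidth. G has an edge, so its treewidth is at least 1. Combining the bounds, tw(G) = 1.

Treewidth 1.
Bags: B1 = {1, 3}  B2 = {1, 2}
Tree: B1–B2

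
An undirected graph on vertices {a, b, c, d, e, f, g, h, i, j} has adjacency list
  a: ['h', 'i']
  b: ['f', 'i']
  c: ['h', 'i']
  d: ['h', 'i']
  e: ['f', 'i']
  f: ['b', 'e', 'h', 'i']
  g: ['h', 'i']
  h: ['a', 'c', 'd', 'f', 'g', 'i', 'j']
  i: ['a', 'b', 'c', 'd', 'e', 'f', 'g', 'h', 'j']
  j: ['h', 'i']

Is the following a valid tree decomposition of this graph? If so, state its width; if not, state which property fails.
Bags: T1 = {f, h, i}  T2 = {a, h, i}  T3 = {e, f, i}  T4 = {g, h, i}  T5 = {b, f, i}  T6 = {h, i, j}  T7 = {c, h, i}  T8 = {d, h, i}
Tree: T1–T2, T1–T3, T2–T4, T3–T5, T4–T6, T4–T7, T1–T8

Yes; width 2.

Every vertex of G appears in some bag (union = {a, b, c, d, e, f, g, h, i, j}); every edge is covered by a bag; and for each vertex v the set of bags containing v is connected in the bag tree. The decomposition is therefore valid. The largest bag has 3 vertices, so the width is 2.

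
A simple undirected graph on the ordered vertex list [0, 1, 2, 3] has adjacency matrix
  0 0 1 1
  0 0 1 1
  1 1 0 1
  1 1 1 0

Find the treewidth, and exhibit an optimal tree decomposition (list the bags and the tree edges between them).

The largest bag has 3 vertices, giving width 2; this decomposition certifies tw(G) ≤ 2. On the other hand G contains the 3-clique {0, 2, 3}. A clique must lie in a single bag of any decomposition, so no decomposition can have width below 2. Therefore the treewidth is 2.

Treewidth 2.
One such decomposition:
Bags: B1 = {0, 2, 3}  B2 = {1, 2, 3}
Tree: B1–B2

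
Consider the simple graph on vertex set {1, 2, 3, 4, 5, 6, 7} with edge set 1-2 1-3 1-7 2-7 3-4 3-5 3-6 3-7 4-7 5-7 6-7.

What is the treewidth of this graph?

A width-2 tree decomposition is:
Bags: B1 = {3, 5, 7}  B2 = {1, 3, 7}  B3 = {1, 2, 7}  B4 = {3, 4, 7}  B5 = {3, 6, 7}
Tree: B1–B2, B2–B3, B1–B4, B4–B5
Every bag has size at most 3, so the width is 3 − 1 = 2 and tw(G) ≤ 2. Conversely, {1, 2, 7} is a clique of size 3, and the vertices of any clique must share a bag in every tree decomposition; so some bag has ≥ 3 vertices and tw(G) ≥ 2. Combining the bounds, tw(G) = 2.

2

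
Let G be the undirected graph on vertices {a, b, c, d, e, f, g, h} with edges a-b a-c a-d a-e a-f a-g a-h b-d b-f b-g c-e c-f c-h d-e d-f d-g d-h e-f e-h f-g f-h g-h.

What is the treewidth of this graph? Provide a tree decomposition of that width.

Each bag holds 5 vertices, so the decomposition has width 4, which upper-bounds the treewidth. Conversely, {a, d, f, g, h} is a clique of size 5, and the vertices of any clique must share a bag in every tree decomposition; so some bag has ≥ 5 vertices and tw(G) ≥ 4. Combining the bounds, tw(G) = 4.

Treewidth 4.
One such decomposition:
Bags: B1 = {a, d, e, f, h}  B2 = {a, d, f, g, h}  B3 = {a, b, d, f, g}  B4 = {a, c, e, f, h}
Tree: B1–B2, B2–B3, B1–B4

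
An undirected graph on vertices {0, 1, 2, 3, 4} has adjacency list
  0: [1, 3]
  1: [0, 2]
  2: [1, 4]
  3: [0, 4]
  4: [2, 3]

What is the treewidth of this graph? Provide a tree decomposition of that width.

Treewidth 2.
One such decomposition:
Bags: B1 = {0, 1, 2}  B2 = {0, 2, 4}  B3 = {0, 3, 4}
Tree: B1–B2, B2–B3

Every bag has size at most 3, so the width is 3 − 1 = 2 and tw(G) ≤ 2. The edges 0–1–2–4–3–0 form a cycle, so G is not a tree and its treewidth is at least 2. The upper and lower bounds meet at 2, so that is the treewidth.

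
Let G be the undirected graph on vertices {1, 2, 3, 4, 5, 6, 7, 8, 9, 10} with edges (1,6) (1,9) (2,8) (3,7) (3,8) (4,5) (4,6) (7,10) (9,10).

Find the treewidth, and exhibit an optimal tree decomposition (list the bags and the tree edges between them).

Treewidth 1.
Bags: B1 = {4, 5}  B2 = {4, 6}  B3 = {1, 6}  B4 = {1, 9}  B5 = {9, 10}  B6 = {7, 10}  B7 = {3, 7}  B8 = {3, 8}  B9 = {2, 8}
Tree: B1–B2, B2–B3, B3–B4, B4–B5, B5–B6, B6–B7, B7–B8, B8–B9

Every bag has size at most 2, so the width is 2 − 1 = 1 and tw(G) ≤ 1. Any graph with an edge has treewidth ≥ 1, and G has the edge 5–4. The upper and lower bounds meet at 1, so that is the treewidth.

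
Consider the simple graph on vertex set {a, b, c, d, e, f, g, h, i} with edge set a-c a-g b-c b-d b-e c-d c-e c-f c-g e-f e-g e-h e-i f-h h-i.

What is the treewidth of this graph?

A width-2 tree decomposition is:
Bags: B1 = {e, f, h}  B2 = {c, e, f}  B3 = {b, c, e}  B4 = {e, h, i}  B5 = {b, c, d}  B6 = {c, e, g}  B7 = {a, c, g}
Tree: B1–B2, B2–B3, B1–B4, B3–B5, B3–B6, B6–B7
Every bag has size at most 3, so the width is 3 − 1 = 2 and tw(G) ≤ 2. For the lower bound, the 3 vertices {e, f, h} are pairwise adjacent, and any tree decomposition puts a clique entirely inside one bag — forcing width ≥ 2. Combining the bounds, tw(G) = 2.

2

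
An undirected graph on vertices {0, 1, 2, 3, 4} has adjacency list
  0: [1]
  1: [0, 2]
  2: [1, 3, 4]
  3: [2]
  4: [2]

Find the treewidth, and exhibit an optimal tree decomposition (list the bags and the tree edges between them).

Every bag has size at most 2, so the width is 2 − 1 = 1 and tw(G) ≤ 1. Since G has at least one edge (e.g. 1–0), it is not an edgeless graph, so tw(G) ≥ 1. Hence tw(G) = 1 exactly.

Treewidth 1.
One optimal decomposition is:
Bags: B1 = {0, 1}  B2 = {1, 2}  B3 = {2, 3}  B4 = {2, 4}
Tree: B1–B2, B2–B3, B2–B4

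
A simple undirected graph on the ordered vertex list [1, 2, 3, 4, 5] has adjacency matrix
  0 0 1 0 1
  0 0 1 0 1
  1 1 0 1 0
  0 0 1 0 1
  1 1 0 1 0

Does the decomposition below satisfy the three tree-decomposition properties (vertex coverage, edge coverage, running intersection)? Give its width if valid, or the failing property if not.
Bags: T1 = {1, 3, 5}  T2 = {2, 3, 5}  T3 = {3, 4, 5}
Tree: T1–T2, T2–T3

Yes; width 2.

Vertex coverage: the bags together contain {1, 2, 3, 4, 5}, the full vertex set. Edge coverage: each edge of G has both endpoints in at least one bag. Running intersection: for every vertex, the bags containing it form a connected subtree. All three properties hold, so this is a valid tree decomposition of width max|bag| − 1 = 2, and hence tw(G) ≤ 2.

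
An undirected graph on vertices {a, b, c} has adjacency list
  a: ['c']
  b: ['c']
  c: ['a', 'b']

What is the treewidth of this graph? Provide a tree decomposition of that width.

Each bag holds 2 vertices, so the decomposition has width 1, which upper-bounds the treewidth. Any graph with an edge has treewidth ≥ 1, and G has the edge a–c. The upper and lower bounds meet at 1, so that is the treewidth.

Treewidth 1.
One such decomposition:
Bags: B1 = {a, c}  B2 = {b, c}
Tree: B1–B2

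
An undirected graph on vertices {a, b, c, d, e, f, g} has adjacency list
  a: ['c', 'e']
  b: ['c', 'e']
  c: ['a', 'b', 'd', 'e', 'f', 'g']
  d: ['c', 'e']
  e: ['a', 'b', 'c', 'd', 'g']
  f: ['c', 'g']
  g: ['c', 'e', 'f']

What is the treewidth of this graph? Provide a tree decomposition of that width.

Treewidth 2.
Bags: B1 = {a, c, e}  B2 = {b, c, e}  B3 = {c, e, g}  B4 = {c, d, e}  B5 = {c, f, g}
Tree: B1–B2, B1–B3, B1–B4, B3–B5

Every bag has size at most 3, so the width is 3 − 1 = 2 and tw(G) ≤ 2. For the lower bound, the 3 vertices {c, d, e} are pairwise adjacent, and any tree decomposition puts a clique entirely inside one bag — forcing width ≥ 2. Therefore the treewidth is 2.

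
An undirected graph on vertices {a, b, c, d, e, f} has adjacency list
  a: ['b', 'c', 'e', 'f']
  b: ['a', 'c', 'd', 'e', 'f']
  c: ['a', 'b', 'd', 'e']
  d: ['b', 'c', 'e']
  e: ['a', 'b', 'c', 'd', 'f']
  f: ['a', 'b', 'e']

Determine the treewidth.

3

A width-3 tree decomposition is:
Bags: B1 = {a, b, e, f}  B2 = {a, b, c, e}  B3 = {b, c, d, e}
Tree: B1–B2, B2–B3
Each bag holds 4 vertices, so the decomposition has width 3, which upper-bounds the treewidth. Conversely, {b, c, d, e} is a clique of size 4, and the vertices of any clique must share a bag in every tree decomposition; so some bag has ≥ 4 vertices and tw(G) ≥ 3. Therefore the treewidth is 3.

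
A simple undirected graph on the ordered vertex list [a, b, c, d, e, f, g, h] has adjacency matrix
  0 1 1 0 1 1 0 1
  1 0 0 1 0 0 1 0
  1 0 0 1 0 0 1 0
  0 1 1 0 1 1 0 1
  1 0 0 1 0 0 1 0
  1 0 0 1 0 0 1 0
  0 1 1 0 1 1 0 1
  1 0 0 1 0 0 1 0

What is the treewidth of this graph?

A width-3 tree decomposition is:
Bags: B1 = {a, b, d, g}  B2 = {a, d, e, g}  B3 = {a, d, f, g}  B4 = {a, d, g, h}  B5 = {a, c, d, g}
Tree: B1–B2, B2–B3, B3–B4, B4–B5
Each bag holds 4 vertices, so the decomposition has width 3, which upper-bounds the treewidth. For the lower bound: the 4 vertex sets {b,g}, {a,e}, {d}, {f} are disjoint, each induces a connected subgraph, and every pair is joined by at least one edge of G. Contracting each set to a single vertex therefore yields K_{4} as a minor, and since treewidth is minor-monotone, tw(G) ≥ tw(K_{4}) = 3. Hence tw(G) = 3 exactly.

3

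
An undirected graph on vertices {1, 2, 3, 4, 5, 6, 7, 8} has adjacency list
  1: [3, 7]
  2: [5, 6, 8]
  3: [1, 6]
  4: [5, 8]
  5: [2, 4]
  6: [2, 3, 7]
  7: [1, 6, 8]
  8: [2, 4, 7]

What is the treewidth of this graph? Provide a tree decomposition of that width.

Every bag has size at most 3, so the width is 3 − 1 = 2 and tw(G) ≤ 2. Since 1–3–6–7–1 is a cycle in G, G is not acyclic. Forests are exactly the graphs of treewidth ≤ 1, so tw(G) ≥ 2. Combining the bounds, tw(G) = 2.

Treewidth 2.
Bags: B1 = {1, 3, 7}  B2 = {3, 6, 7}  B3 = {6, 7, 8}  B4 = {2, 6, 8}  B5 = {2, 4, 8}  B6 = {2, 4, 5}
Tree: B1–B2, B2–B3, B3–B4, B4–B5, B5–B6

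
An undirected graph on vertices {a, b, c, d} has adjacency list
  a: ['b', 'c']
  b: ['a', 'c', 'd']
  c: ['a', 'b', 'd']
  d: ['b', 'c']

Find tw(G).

A width-2 tree decomposition is:
Bags: B1 = {a, b, c}  B2 = {b, c, d}
Tree: B1–B2
The largest bag has 3 vertices, giving width 2; this decomposition certifies tw(G) ≤ 2. On the other hand G contains the 3-clique {b, c, d}. A clique must lie in a single bag of any decomposition, so no decomposition can have width below 2. Hence tw(G) = 2 exactly.

2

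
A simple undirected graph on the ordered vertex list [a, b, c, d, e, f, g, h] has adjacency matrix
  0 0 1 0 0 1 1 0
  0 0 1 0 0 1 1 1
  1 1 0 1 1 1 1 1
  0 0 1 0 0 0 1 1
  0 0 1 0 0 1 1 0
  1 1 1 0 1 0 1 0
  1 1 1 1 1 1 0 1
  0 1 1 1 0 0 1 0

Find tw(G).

3

A width-3 tree decomposition is:
Bags: B1 = {b, c, f, g}  B2 = {b, c, g, h}  B3 = {c, d, g, h}  B4 = {a, c, f, g}  B5 = {c, e, f, g}
Tree: B1–B2, B2–B3, B1–B4, B1–B5
Every bag has size at most 4, so the width is 4 − 1 = 3 and tw(G) ≤ 3. On the other hand G contains the 4-clique {c, d, g, h}. A clique must lie in a single bag of any decomposition, so no decomposition can have width below 3. The upper and lower bounds meet at 3, so that is the treewidth.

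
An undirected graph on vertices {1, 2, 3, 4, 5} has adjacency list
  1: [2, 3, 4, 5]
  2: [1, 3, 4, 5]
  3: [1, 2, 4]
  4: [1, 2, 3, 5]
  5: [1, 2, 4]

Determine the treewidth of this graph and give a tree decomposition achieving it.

The largest bag has 4 vertices, giving width 3; this decomposition certifies tw(G) ≤ 3. For the lower bound, the 4 vertices {1, 2, 3, 4} are pairwise adjacent, and any tree decomposition puts a clique entirely inside one bag — forcing width ≥ 3. The upper and lower bounds meet at 3, so that is the treewidth.

Treewidth 3.
Bags: B1 = {1, 2, 3, 4}  B2 = {1, 2, 4, 5}
Tree: B1–B2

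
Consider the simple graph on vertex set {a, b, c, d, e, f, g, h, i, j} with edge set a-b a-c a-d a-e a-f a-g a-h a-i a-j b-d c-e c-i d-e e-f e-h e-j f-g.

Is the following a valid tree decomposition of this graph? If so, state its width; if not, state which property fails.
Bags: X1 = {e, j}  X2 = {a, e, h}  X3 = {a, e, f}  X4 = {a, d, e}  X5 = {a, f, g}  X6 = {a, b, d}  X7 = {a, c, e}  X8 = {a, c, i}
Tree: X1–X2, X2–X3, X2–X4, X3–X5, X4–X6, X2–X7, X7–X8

No — edge (a,j) lies in no bag.

A tree decomposition must satisfy three properties: every vertex lies in some bag; for every edge, both endpoints lie together in some bag; and for every vertex, the bags containing it form a connected subtree. Here edge (a,j) lies in no bag, so the decomposition is invalid.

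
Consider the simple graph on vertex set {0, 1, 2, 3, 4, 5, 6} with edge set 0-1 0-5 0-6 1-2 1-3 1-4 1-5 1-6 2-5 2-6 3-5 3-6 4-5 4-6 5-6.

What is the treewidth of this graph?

3

A width-3 tree decomposition is:
Bags: B1 = {1, 3, 5, 6}  B2 = {1, 2, 5, 6}  B3 = {0, 1, 5, 6}  B4 = {1, 4, 5, 6}
Tree: B1–B2, B1–B3, B2–B4
Each bag holds 4 vertices, so the decomposition has width 3, which upper-bounds the treewidth. For the lower bound, the 4 vertices {0, 1, 5, 6} are pairwise adjacent, and any tree decomposition puts a clique entirely inside one bag — forcing width ≥ 3. Combining the bounds, tw(G) = 3.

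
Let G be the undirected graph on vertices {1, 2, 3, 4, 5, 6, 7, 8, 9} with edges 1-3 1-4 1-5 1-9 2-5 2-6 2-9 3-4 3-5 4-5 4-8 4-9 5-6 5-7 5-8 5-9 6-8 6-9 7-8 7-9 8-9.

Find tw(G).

A width-3 tree decomposition is:
Bags: B1 = {4, 5, 8, 9}  B2 = {1, 4, 5, 9}  B3 = {1, 3, 4, 5}  B4 = {5, 6, 8, 9}  B5 = {5, 7, 8, 9}  B6 = {2, 5, 6, 9}
Tree: B1–B2, B2–B3, B1–B4, B1–B5, B4–B6
The largest bag has 4 vertices, giving width 3; this decomposition certifies tw(G) ≤ 3. Conversely, {4, 5, 8, 9} is a clique of size 4, and the vertices of any clique must share a bag in every tree decomposition; so some bag has ≥ 4 vertices and tw(G) ≥ 3. Combining the bounds, tw(G) = 3.

3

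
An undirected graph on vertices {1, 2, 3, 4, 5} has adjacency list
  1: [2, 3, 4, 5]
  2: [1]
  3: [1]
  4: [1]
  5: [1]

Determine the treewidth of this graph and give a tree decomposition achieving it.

Treewidth 1.
One optimal decomposition is:
Bags: B1 = {1, 4}  B2 = {1, 2}  B3 = {1, 3}  B4 = {1, 5}
Tree: B1–B2, B1–B3, B3–B4

The largest bag has 2 vertices, giving width 1; this decomposition certifies tw(G) ≤ 1. Since G has at least one edge (e.g. 4–1), it is not an edgeless graph, so tw(G) ≥ 1. Hence tw(G) = 1 exactly.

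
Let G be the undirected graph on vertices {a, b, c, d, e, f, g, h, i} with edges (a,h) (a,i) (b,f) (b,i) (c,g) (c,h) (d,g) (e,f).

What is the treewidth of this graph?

A width-1 tree decomposition is:
Bags: B1 = {d, g}  B2 = {c, g}  B3 = {c, h}  B4 = {a, h}  B5 = {a, i}  B6 = {b, i}  B7 = {b, f}  B8 = {e, f}
Tree: B1–B2, B2–B3, B3–B4, B4–B5, B5–B6, B6–B7, B7–B8
Every bag has size at most 2, so the width is 2 − 1 = 1 and tw(G) ≤ 1. G has an edge, so its treewidth is at least 1. Therefore the treewidth is 1.

1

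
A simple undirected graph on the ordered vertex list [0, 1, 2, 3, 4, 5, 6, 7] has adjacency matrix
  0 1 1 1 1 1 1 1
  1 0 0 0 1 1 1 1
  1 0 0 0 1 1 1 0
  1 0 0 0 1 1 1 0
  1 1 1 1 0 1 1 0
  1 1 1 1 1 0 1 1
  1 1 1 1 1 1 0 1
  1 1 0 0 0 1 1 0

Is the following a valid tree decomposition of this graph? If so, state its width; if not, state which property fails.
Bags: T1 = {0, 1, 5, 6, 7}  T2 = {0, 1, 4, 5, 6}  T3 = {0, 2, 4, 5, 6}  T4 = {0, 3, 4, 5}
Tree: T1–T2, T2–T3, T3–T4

A tree decomposition must satisfy three properties: every vertex lies in some bag; for every edge, both endpoints lie together in some bag; and for every vertex, the bags containing it form a connected subtree. Here edge (6,3) lies in no bag, so the decomposition is invalid.

No — edge (6,3) lies in no bag.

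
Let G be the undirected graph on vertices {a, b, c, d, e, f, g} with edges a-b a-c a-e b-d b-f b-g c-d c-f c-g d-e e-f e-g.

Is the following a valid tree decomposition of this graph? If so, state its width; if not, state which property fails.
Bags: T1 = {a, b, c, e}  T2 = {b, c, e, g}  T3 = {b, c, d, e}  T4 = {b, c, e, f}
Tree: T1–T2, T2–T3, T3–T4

Yes; width 3.

Every vertex of G appears in some bag (union = {a, b, c, d, e, f, g}); every edge is covered by a bag; and for each vertex v the set of bags containing v is connected in the bag tree. The decomposition is therefore valid. The largest bag has 4 vertices, so the width is 3.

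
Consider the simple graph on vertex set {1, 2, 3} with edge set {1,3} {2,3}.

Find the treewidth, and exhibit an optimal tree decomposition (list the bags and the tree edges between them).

The largest bag has 2 vertices, giving width 1; this decomposition certifies tw(G) ≤ 1. G has an edge, so its treewidth is at least 1. Therefore the treewidth is 1.

Treewidth 1.
One optimal decomposition is:
Bags: B1 = {2, 3}  B2 = {1, 3}
Tree: B1–B2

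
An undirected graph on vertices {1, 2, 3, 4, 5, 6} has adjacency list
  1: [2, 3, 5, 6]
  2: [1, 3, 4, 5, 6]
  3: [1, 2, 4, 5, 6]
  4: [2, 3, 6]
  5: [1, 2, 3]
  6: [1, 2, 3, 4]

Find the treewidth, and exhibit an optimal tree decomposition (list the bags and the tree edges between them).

Treewidth 3.
Bags: B1 = {1, 2, 3, 6}  B2 = {1, 2, 3, 5}  B3 = {2, 3, 4, 6}
Tree: B1–B2, B1–B3

Every bag has size at most 4, so the width is 4 − 1 = 3 and tw(G) ≤ 3. Conversely, {1, 2, 3, 5} is a clique of size 4, and the vertices of any clique must share a bag in every tree decomposition; so some bag has ≥ 4 vertices and tw(G) ≥ 3. Combining the bounds, tw(G) = 3.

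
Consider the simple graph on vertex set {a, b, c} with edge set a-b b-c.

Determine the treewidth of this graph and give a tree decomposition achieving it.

Treewidth 1.
One such decomposition:
Bags: B1 = {a, b}  B2 = {b, c}
Tree: B1–B2

The largest bag has 2 vertices, giving width 1; this decomposition certifies tw(G) ≤ 1. Since G has at least one edge (e.g. a–b), it is not an edgeless graph, so tw(G) ≥ 1. Combining the bounds, tw(G) = 1.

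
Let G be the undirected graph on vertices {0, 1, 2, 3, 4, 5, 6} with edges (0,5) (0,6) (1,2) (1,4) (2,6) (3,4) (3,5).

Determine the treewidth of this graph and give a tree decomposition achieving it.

Every bag has size at most 3, so the width is 3 − 1 = 2 and tw(G) ≤ 2. For the lower bound, G contains the cycle 5–0–6–2–1–4–3–5, so G is not a forest; only forests have treewidth ≤ 1, hence tw(G) ≥ 2. Therefore the treewidth is 2.

Treewidth 2.
One such decomposition:
Bags: B1 = {0, 5, 6}  B2 = {2, 5, 6}  B3 = {1, 2, 5}  B4 = {1, 4, 5}  B5 = {3, 4, 5}
Tree: B1–B2, B2–B3, B3–B4, B4–B5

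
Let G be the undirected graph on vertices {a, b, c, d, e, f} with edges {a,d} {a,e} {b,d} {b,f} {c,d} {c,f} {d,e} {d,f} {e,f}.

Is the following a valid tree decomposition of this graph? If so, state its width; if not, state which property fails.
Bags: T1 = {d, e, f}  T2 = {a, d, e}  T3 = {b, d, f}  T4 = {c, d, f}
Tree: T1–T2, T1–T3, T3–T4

Yes; width 2.

Vertex coverage: the bags together contain {a, b, c, d, e, f}, the full vertex set. Edge coverage: each edge of G has both endpoints in at least one bag. Running intersection: for every vertex, the bags containing it form a connected subtree. All three properties hold, so this is a valid tree decomposition of width max|bag| − 1 = 2, and hence tw(G) ≤ 2.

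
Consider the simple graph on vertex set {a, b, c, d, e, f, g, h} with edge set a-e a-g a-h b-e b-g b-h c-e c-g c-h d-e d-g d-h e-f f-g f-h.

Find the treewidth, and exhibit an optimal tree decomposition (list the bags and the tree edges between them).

Every bag has size at most 4, so the width is 4 − 1 = 3 and tw(G) ≤ 3. For the lower bound: the 4 vertex sets {f,g}, {a,h}, {e}, {b} are disjoint, each induces a connected subgraph, and every pair is joined by at least one edge of G. Contracting each set to a single vertex therefore yields K_{4} as a minor, and since treewidth is minor-monotone, tw(G) ≥ tw(K_{4}) = 3. Therefore the treewidth is 3.

Treewidth 3.
One optimal decomposition is:
Bags: B1 = {e, f, g, h}  B2 = {a, e, g, h}  B3 = {b, e, g, h}  B4 = {d, e, g, h}  B5 = {c, e, g, h}
Tree: B1–B2, B2–B3, B3–B4, B4–B5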